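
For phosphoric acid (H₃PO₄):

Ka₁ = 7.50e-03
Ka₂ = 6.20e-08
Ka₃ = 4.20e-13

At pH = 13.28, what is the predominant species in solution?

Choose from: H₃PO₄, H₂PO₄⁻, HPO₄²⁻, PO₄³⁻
PO₄³⁻

pKa1 = 2.12, pKa2 = 7.21, pKa3 = 12.38. Each pKa is the crossover between adjacent species; pH = 13.28 lies in the region where PO₄³⁻ predominates.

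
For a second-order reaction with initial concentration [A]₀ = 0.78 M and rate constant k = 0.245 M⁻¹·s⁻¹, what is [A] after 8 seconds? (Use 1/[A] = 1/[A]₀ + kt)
0.3084 M

1/[A] = 1/[A]₀ + k·t = 1/0.78 + (0.245)·(8) = 1.2821 + 1.9600 = 3.2421
[A] = 1/3.2421 = 0.3084 M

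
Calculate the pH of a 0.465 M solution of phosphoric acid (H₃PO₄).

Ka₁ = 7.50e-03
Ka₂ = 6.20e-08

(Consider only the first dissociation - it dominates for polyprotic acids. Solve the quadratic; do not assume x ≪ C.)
pH = 1.26

x² + Ka₁·x − Ka₁·C = 0 with Ka₁ = 7.50e-03, C = 0.465.
x = (−Ka₁ + √(Ka₁² + 4·Ka₁·C))/2 = 5.5424e-02 M, so pH = 1.26.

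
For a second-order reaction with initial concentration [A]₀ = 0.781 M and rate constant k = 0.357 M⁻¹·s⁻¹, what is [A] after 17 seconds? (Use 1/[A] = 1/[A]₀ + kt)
0.1361 M

1/[A] = 1/[A]₀ + k·t = 1/0.781 + (0.357)·(17) = 1.2804 + 6.0690 = 7.3494
[A] = 1/7.3494 = 0.1361 M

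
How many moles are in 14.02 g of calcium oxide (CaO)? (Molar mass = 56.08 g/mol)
Moles = 14.02 g ÷ 56.08 g/mol = 0.25 mol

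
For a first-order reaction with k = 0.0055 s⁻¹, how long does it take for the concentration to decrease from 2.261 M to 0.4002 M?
314.84 s

From ln[A] = ln[A]₀ - k·t: t = ln([A]₀/[A])/k = ln(2.261/0.4002)/0.0055 = ln(5.6497)/0.0055 = 1.7316/0.0055 = 314.84 s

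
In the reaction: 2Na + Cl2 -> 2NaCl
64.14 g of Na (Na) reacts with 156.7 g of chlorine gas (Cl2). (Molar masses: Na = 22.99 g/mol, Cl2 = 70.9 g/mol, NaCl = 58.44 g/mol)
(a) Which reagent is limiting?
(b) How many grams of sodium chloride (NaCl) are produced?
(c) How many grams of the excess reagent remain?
(a) Na, (b) 163 g, (c) 57.8 g

Moles of Na = 64.14 g ÷ 22.99 g/mol = 2.78991 mol
Moles of Cl2 = 156.7 g ÷ 70.9 g/mol = 2.21016 mol
Moles ÷ coefficient: Na: 2.78991/2 = 1.395, Cl2: 2.21016/1 = 2.21
(a) Na has the smaller value, so Na is the limiting reagent.
(b) Moles of NaCl = 2.78991 mol Na × (2/2) = 2.78991 mol; mass = 2.78991 mol × 58.44 g/mol = 163 g
(c) Cl2 consumed = 2.78991 × (1/2) = 1.39495 mol; remaining = 2.21016 − 1.39495 = 0.815201 mol; mass = 0.815201 mol × 70.9 g/mol = 57.8 g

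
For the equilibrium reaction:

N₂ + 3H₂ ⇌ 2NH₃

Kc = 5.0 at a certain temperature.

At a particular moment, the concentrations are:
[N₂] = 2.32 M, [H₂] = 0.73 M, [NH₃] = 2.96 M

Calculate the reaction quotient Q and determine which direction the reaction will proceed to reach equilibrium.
Q = 9.708, Q > K, reaction proceeds reverse (toward reactants)

Q = ([NH₃]^2) / ([N₂] × [H₂]^3)
  = ((2.96)^2) / ((2.32)·(0.73)^3) = 8.7616/0.90252 = 9.708
Since Q = 9.708 > Kc = 5.0, the reaction proceeds reverse (toward reactants) to reach equilibrium.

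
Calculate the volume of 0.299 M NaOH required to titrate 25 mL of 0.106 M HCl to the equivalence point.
V_{base} = 8.9 mL

At equivalence: moles acid = moles base.
moles HCl = 0.106 M × 0.025 L = 0.00265 mol
V_NaOH = 0.00265 mol ÷ 0.299 M = 0.008863 L = 8.9 mL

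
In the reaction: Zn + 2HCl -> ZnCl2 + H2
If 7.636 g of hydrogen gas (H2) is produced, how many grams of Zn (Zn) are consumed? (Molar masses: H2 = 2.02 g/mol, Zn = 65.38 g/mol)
Moles of H2 = 7.636 g ÷ 2.02 g/mol = 3.7802 mol
Mole ratio: 1 mol Zn / 1 mol H2
Moles of Zn = 3.7802 × (1/1) = 3.7802 mol
Mass of Zn = 3.7802 mol × 65.38 g/mol = 247.1 g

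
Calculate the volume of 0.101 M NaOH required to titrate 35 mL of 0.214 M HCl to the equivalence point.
V_{base} = 74.2 mL

At equivalence: moles acid = moles base.
moles HCl = 0.214 M × 0.035 L = 0.00749 mol
V_NaOH = 0.00749 mol ÷ 0.101 M = 0.07416 L = 74.2 mL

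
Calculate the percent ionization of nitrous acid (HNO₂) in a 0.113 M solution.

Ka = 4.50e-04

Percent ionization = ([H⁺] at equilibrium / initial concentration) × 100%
Percent ionization = 6.11%

Let x = [H⁺]. Ka = x²/(C - x) ⇒ x² + (4.50e-04)x - (4.50e-04)(0.113) = 0. x = 6.9095e-03. Percent = (6.9095e-03/0.113) × 100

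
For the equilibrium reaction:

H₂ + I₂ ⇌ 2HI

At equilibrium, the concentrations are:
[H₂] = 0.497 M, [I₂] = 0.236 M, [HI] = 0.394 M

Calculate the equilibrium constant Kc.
K_c = 1.3235

Kc = ([HI]^2) / ([H₂] × [I₂])
   = ((0.394)^2) / ((0.497)·(0.236))
   = 0.15524 / 0.11729 = 1.3235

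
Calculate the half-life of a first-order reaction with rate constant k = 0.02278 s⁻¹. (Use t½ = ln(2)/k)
30.43 s

t½ = ln(2)/k = 0.6931/0.02278 = 30.43 s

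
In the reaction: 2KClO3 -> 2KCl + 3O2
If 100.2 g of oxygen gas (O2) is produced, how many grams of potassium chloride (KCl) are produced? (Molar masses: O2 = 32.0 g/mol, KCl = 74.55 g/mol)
Moles of O2 = 100.2 g ÷ 32.0 g/mol = 3.13125 mol
Mole ratio: 2 mol KCl / 3 mol O2
Moles of KCl = 3.13125 × (2/3) = 2.0875 mol
Mass of KCl = 2.0875 mol × 74.55 g/mol = 155.6 g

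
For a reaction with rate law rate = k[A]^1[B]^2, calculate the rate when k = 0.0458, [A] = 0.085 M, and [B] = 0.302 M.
0.0003551 M/s

rate = k·[A]^1·[B]^2 = 0.0458·(0.085)^1·(0.302)^2 = 0.0458·0.085·0.091204 = 0.0003551 M/s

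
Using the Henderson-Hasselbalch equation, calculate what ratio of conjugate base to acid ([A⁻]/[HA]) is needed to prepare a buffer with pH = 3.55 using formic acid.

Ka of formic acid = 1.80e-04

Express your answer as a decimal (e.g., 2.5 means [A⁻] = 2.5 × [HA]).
[A⁻]/[HA] = 0.639

pKa = −log(1.80e-04) = 3.7447. pH = pKa + log([A⁻]/[HA]). 3.55 = 3.7447 + log(ratio). log(ratio) = 3.55 − 3.7447 = -0.1947. ratio = 10^(-0.1947) = 0.639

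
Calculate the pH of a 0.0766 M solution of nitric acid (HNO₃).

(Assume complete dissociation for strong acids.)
pH = 1.12

[H⁺] = 0.0766 M for strong acid. pH = -log[H⁺] = -log(0.0766)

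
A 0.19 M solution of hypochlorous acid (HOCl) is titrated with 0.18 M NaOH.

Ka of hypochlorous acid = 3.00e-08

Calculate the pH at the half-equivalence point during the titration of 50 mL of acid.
pH = pKa = 7.52

At the half-equivalence point, [HA] = [A⁻], so by Henderson–Hasselbalch pH = pKa + log(1) = pKa.
pKa = −log(3.00e-08) = 7.52.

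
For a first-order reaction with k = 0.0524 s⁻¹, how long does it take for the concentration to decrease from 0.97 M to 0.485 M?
13.23 s

From ln[A] = ln[A]₀ - k·t: t = ln([A]₀/[A])/k = ln(0.97/0.485)/0.0524 = ln(2.0000)/0.0524 = 0.6931/0.0524 = 13.23 s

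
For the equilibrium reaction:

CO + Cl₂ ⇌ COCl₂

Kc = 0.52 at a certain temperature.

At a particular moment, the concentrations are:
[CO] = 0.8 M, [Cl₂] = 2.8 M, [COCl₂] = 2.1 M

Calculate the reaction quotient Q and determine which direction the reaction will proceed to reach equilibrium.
Q = 0.938, Q > K, reaction proceeds reverse (toward reactants)

Q = ([COCl₂]) / ([CO] × [Cl₂])
  = ((2.1)) / ((0.8)·(2.8)) = 2.1/2.24 = 0.9375
Since Q = 0.9375 > Kc = 0.52, the reaction proceeds reverse (toward reactants) to reach equilibrium.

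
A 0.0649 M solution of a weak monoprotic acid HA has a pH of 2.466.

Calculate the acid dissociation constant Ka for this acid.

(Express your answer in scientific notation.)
K_a = 1.90e-04

[H⁺] = 10^(−pH) = 10^(−2.466) = 3.420e-03 M. For HA ⇌ H⁺ + A⁻, Ka = x²/(C − x) = (3.420e-03)²/(0.0649 − 3.420e-03) = 1.90e-04.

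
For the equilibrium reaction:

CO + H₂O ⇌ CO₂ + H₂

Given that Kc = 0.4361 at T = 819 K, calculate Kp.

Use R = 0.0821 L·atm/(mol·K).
K_p = 0.4361

Δn = (moles gaseous products) − (moles gaseous reactants) = 0
T = 819 K; RT = 0.0821 × 819 = 67.2399
Kp = Kc·(RT)^Δn = 0.4361 × (67.2399)^0 = 0.4361 × 1 = 0.4361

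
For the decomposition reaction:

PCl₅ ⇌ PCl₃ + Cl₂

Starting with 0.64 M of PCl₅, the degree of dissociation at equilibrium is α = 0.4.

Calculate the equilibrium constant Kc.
K_c = 0.1707

x = α·[A]₀ = 0.4 × 0.64 = 0.256 M dissociated.
At eq: [PCl₅] = 0.64 − 0.256 = 0.384 M; [PCl₃] = [Cl₂] = x = 0.256 M.
Kc = [PCl₃][Cl₂]/[PCl₅] = (0.256)²/0.384 = 0.1707.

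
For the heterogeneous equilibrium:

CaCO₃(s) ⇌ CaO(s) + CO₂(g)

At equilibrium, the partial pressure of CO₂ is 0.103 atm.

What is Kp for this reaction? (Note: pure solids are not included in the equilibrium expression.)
K_p = 0.103

Solids (CaCO₃, CaO) have activity 1 and are excluded.
Kp = P(CO₂) = 0.103.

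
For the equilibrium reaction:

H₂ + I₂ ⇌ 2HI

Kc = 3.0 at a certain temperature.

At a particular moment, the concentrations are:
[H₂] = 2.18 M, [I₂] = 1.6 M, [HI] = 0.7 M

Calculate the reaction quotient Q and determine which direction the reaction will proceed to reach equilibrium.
Q = 0.140, Q < K, reaction proceeds forward (toward products)

Q = ([HI]^2) / ([H₂] × [I₂])
  = ((0.7)^2) / ((2.18)·(1.6)) = 0.49/3.488 = 0.1405
Since Q = 0.1405 < Kc = 3.0, the reaction proceeds forward (toward products) to reach equilibrium.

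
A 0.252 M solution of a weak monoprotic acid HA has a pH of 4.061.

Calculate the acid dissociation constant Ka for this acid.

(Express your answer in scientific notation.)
K_a = 3.00e-08

[H⁺] = 10^(−pH) = 10^(−4.061) = 8.690e-05 M. For HA ⇌ H⁺ + A⁻, Ka = x²/(C − x) = (8.690e-05)²/(0.252 − 8.690e-05) = 3.00e-08.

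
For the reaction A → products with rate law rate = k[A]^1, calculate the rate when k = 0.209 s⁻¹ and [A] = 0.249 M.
0.05204 M/s

rate = k·[A]^1 = 0.209·(0.249)^1 = 0.209·0.249 = 0.05204 M/s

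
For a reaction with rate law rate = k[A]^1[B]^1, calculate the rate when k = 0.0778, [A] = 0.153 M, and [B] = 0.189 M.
0.00225 M/s

rate = k·[A]^1·[B]^1 = 0.0778·(0.153)^1·(0.189)^1 = 0.0778·0.153·0.189 = 0.00225 M/s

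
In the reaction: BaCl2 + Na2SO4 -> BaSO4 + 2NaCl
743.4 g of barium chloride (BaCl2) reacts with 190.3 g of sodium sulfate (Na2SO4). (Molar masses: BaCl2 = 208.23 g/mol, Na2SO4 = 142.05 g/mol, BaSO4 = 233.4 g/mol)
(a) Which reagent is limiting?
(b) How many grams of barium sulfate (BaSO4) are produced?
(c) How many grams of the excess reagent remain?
(a) Na2SO4, (b) 312.7 g, (c) 464.4 g

Moles of BaCl2 = 743.4 g ÷ 208.23 g/mol = 3.57009 mol
Moles of Na2SO4 = 190.3 g ÷ 142.05 g/mol = 1.33967 mol
Moles ÷ coefficient: BaCl2: 3.57009/1 = 3.57, Na2SO4: 1.33967/1 = 1.34
(a) Na2SO4 has the smaller value, so Na2SO4 is the limiting reagent.
(b) Moles of BaSO4 = 1.33967 mol Na2SO4 × (1/1) = 1.33967 mol; mass = 1.33967 mol × 233.4 g/mol = 312.7 g
(c) BaCl2 consumed = 1.33967 × (1/1) = 1.33967 mol; remaining = 3.57009 − 1.33967 = 2.23042 mol; mass = 2.23042 mol × 208.23 g/mol = 464.4 g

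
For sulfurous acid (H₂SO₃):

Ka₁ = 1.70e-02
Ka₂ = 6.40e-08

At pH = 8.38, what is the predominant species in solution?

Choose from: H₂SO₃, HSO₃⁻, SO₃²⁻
SO₃²⁻

pKa1 = 1.77, pKa2 = 7.19. Each pKa is the crossover between adjacent species; pH = 8.38 lies in the region where SO₃²⁻ predominates.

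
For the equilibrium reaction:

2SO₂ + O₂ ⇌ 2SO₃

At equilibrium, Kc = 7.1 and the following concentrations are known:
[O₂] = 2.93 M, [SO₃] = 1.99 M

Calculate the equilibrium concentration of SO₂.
[SO₂] = 0.4363 M

Kc = ([SO₃]^2) / ([SO₂]^2 × [O₂]) = 7.1
[SO₂]^2 = (product terms)/(Kc · other reactant terms) = 3.9601 / (7.1 · 2.93) = 0.19036
[SO₂] = (0.19036)^(1/2) = 0.4363 M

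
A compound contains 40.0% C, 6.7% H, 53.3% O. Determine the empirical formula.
Moles of C = 40.0 g / 12.01 g/mol = 3.331 mol
Moles of H = 6.7 g / 1.008 g/mol = 6.647 mol
Moles of O = 53.3 g / 16.0 g/mol = 3.331 mol

Smallest moles = 3.331
Divide all by smallest:
C: 3.331 / 3.331 = 1.00
H: 6.647 / 3.331 = 2.00
O: 3.331 / 3.331 = 1.00

Empirical formula: CH2O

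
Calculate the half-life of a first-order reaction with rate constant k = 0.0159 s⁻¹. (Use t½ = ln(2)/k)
43.59 s

t½ = ln(2)/k = 0.6931/0.0159 = 43.59 s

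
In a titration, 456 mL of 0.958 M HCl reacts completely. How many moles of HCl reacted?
Moles = Molarity × Volume (L)
Moles = 0.958 M × 0.456 L = 0.4368 mol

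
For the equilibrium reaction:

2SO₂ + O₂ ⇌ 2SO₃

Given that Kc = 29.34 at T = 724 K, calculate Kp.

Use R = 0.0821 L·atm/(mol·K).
K_p = 0.4936

Δn = (moles gaseous products) − (moles gaseous reactants) = -1
T = 724 K; RT = 0.0821 × 724 = 59.4404
Kp = Kc·(RT)^Δn = 29.34 × (59.4404)^-1 = 29.34 × 0.0168236 = 0.4936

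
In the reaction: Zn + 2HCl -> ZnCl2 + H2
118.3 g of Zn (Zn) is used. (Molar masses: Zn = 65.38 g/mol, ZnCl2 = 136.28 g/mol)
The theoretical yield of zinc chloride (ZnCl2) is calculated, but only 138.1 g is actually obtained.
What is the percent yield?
Moles of Zn = 118.3 g ÷ 65.38 g/mol = 1.80942 mol
Mole ratio: 1 mol ZnCl2 / 1 mol Zn
Moles of ZnCl2 = 1.80942 × (1/1) = 1.80942 mol
Theoretical yield = 1.80942 mol × 136.28 g/mol = 246.59 g
Actual yield = 138.1 g
Percent yield = (138.1 / 246.59) × 100% = 56.0%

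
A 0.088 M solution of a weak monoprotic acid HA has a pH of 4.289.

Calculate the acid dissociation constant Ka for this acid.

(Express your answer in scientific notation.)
K_a = 3.00e-08

[H⁺] = 10^(−pH) = 10^(−4.289) = 5.140e-05 M. For HA ⇌ H⁺ + A⁻, Ka = x²/(C − x) = (5.140e-05)²/(0.088 − 5.140e-05) = 3.00e-08.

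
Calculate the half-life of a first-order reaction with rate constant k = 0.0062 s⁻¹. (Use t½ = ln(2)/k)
111.80 s

t½ = ln(2)/k = 0.6931/0.0062 = 111.80 s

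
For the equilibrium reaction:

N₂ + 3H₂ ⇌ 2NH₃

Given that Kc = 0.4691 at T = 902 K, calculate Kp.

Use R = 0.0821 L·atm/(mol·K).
K_p = 8.55e-05

Δn = (moles gaseous products) − (moles gaseous reactants) = -2
T = 902 K; RT = 0.0821 × 902 = 74.0542
Kp = Kc·(RT)^Δn = 0.4691 × (74.0542)^-2 = 0.4691 × 0.000182348 = 8.55e-05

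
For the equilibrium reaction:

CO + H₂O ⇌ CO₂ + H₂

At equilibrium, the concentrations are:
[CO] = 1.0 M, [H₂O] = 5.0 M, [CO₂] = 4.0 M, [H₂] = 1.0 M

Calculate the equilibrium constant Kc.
K_c = 0.8000

Kc = ([CO₂] × [H₂]) / ([CO] × [H₂O])
   = ((4.0)·(1.0)) / ((1.0)·(5.0))
   = 4 / 5 = 0.8000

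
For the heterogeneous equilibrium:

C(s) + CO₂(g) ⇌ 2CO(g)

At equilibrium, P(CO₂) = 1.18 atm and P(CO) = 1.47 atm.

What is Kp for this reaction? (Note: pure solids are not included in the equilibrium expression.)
K_p = 1.831

Solid C is excluded.
Kp = P(CO)²/P(CO₂) = (1.47)²/1.18 = 2.161/1.18 = 1.831.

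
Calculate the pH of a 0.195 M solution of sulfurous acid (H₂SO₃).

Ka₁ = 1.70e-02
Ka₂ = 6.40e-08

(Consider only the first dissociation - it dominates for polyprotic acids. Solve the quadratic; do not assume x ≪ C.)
pH = 1.30

x² + Ka₁·x − Ka₁·C = 0 with Ka₁ = 1.70e-02, C = 0.195.
x = (−Ka₁ + √(Ka₁² + 4·Ka₁·C))/2 = 4.9700e-02 M, so pH = 1.30.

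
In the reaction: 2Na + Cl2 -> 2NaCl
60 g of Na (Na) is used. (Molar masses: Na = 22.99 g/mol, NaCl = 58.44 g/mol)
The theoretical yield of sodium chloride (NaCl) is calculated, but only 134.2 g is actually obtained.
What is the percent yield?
Moles of Na = 60 g ÷ 22.99 g/mol = 2.60983 mol
Mole ratio: 2 mol NaCl / 2 mol Na
Moles of NaCl = 2.60983 × (2/2) = 2.60983 mol
Theoretical yield = 2.60983 mol × 58.44 g/mol = 152.52 g
Actual yield = 134.2 g
Percent yield = (134.2 / 152.52) × 100% = 88.0%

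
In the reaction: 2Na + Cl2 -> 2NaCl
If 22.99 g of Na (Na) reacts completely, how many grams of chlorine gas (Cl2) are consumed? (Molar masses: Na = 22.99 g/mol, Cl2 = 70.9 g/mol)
Moles of Na = 22.99 g ÷ 22.99 g/mol = 1 mol
Mole ratio: 1 mol Cl2 / 2 mol Na
Moles of Cl2 = 1 × (1/2) = 0.5 mol
Mass of Cl2 = 0.5 mol × 70.9 g/mol = 35.45 g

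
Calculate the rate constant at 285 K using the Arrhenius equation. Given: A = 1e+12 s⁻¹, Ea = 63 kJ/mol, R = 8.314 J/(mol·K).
2.84e+00 s⁻¹

k = A·exp(-Ea/(R·T)) = 1e+12·exp(-63000/(8.314·285)) = 1e+12·exp(-26.5880) = 1e+12·2.8378e-12 = 2.84e+00 s⁻¹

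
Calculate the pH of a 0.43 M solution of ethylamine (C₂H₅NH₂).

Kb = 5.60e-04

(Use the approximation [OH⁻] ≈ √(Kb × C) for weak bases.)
pH = 12.19

[OH⁻] = √(Kb × C) = √(5.60e-04 × 0.43) = 1.5518e-02. pOH = 1.81, pH = 14 - pOH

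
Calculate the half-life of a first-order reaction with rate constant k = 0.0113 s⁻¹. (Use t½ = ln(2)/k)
61.34 s

t½ = ln(2)/k = 0.6931/0.0113 = 61.34 s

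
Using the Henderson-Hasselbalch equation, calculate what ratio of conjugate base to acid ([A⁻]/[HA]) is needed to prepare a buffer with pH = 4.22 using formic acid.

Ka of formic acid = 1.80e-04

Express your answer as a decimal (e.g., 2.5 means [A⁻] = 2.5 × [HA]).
[A⁻]/[HA] = 2.987

pKa = −log(1.80e-04) = 3.7447. pH = pKa + log([A⁻]/[HA]). 4.22 = 3.7447 + log(ratio). log(ratio) = 4.22 − 3.7447 = 0.4753. ratio = 10^(0.4753) = 2.987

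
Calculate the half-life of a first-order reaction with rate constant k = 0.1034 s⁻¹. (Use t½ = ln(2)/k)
6.70 s

t½ = ln(2)/k = 0.6931/0.1034 = 6.70 s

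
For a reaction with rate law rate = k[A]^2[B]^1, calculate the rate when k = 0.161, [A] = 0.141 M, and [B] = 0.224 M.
0.000717 M/s

rate = k·[A]^2·[B]^1 = 0.161·(0.141)^2·(0.224)^1 = 0.161·0.019881·0.224 = 0.000717 M/s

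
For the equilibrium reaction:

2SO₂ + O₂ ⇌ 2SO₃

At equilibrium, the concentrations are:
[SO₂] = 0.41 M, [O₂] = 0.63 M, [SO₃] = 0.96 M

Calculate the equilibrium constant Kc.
K_c = 8.7023

Kc = ([SO₃]^2) / ([SO₂]^2 × [O₂])
   = ((0.96)^2) / ((0.41)^2·(0.63))
   = 0.9216 / 0.1059 = 8.7023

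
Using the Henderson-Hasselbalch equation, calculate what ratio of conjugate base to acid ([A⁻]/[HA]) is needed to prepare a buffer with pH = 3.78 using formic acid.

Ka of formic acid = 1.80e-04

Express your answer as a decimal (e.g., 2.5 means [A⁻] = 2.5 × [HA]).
[A⁻]/[HA] = 1.085

pKa = −log(1.80e-04) = 3.7447. pH = pKa + log([A⁻]/[HA]). 3.78 = 3.7447 + log(ratio). log(ratio) = 3.78 − 3.7447 = 0.0353. ratio = 10^(0.0353) = 1.085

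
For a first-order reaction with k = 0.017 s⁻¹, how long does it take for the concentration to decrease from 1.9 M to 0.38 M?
94.67 s

From ln[A] = ln[A]₀ - k·t: t = ln([A]₀/[A])/k = ln(1.9/0.38)/0.017 = ln(5.0000)/0.017 = 1.6094/0.017 = 94.67 s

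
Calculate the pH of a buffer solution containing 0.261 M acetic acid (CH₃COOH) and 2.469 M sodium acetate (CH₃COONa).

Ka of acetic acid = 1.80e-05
pH = 5.72

pKa = -log(1.80e-05) = 4.74. pH = pKa + log([A⁻]/[HA]) = 4.74 + log(2.469/0.261)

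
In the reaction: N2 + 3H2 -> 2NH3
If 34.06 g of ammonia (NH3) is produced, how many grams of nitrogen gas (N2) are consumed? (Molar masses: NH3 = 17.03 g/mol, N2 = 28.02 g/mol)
Moles of NH3 = 34.06 g ÷ 17.03 g/mol = 2 mol
Mole ratio: 1 mol N2 / 2 mol NH3
Moles of N2 = 2 × (1/2) = 1 mol
Mass of N2 = 1 mol × 28.02 g/mol = 28.02 g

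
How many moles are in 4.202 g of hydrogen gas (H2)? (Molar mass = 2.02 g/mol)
Moles = 4.202 g ÷ 2.02 g/mol = 2.08 mol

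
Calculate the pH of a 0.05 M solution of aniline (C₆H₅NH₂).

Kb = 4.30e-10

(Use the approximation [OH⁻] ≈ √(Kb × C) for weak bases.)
pH = 8.67

[OH⁻] = √(Kb × C) = √(4.30e-10 × 0.05) = 4.6368e-06. pOH = 5.33, pH = 14 - pOH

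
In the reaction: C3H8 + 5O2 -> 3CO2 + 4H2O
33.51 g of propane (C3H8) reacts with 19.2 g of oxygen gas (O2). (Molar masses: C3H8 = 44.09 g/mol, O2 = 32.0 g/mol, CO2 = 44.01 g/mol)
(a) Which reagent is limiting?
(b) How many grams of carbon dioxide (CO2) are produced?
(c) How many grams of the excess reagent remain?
(a) O2, (b) 15.84 g, (c) 28.22 g

Moles of C3H8 = 33.51 g ÷ 44.09 g/mol = 0.760036 mol
Moles of O2 = 19.2 g ÷ 32.0 g/mol = 0.6 mol
Moles ÷ coefficient: C3H8: 0.760036/1 = 0.76, O2: 0.6/5 = 0.12
(a) O2 has the smaller value, so O2 is the limiting reagent.
(b) Moles of CO2 = 0.6 mol O2 × (3/5) = 0.36 mol; mass = 0.36 mol × 44.01 g/mol = 15.84 g
(c) C3H8 consumed = 0.6 × (1/5) = 0.12 mol; remaining = 0.760036 − 0.12 = 0.640036 mol; mass = 0.640036 mol × 44.09 g/mol = 28.22 g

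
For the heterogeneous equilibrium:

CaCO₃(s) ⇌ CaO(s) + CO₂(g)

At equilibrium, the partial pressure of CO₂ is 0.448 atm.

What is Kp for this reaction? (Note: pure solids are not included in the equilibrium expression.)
K_p = 0.448

Solids (CaCO₃, CaO) have activity 1 and are excluded.
Kp = P(CO₂) = 0.448.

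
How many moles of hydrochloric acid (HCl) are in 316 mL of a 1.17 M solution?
Moles = Molarity × Volume (L)
Moles = 1.17 M × 0.316 L = 0.3697 mol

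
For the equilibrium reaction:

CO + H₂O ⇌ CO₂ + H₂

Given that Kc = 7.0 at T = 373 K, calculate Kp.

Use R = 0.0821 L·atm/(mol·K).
K_p = 7.0000

Δn = (moles gaseous products) − (moles gaseous reactants) = 0
T = 373 K; RT = 0.0821 × 373 = 30.6233
Kp = Kc·(RT)^Δn = 7.0 × (30.6233)^0 = 7.0 × 1 = 7.0000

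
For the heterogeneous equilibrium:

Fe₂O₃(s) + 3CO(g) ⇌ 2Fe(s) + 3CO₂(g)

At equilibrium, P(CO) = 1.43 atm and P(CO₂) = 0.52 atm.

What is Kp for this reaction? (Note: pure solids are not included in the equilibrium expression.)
K_p = 0.048

Solids (Fe₂O₃, Fe) are excluded.
Kp = P(CO₂)³/P(CO)³ = (0.52)³/(1.43)³ = 0.1406/2.924 = 0.048.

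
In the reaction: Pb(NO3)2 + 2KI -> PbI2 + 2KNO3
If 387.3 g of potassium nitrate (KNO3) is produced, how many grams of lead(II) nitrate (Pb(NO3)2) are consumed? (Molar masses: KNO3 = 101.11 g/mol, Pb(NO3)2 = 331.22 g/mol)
Moles of KNO3 = 387.3 g ÷ 101.11 g/mol = 3.83048 mol
Mole ratio: 1 mol Pb(NO3)2 / 2 mol KNO3
Moles of Pb(NO3)2 = 3.83048 × (1/2) = 1.91524 mol
Mass of Pb(NO3)2 = 1.91524 mol × 331.22 g/mol = 634.4 g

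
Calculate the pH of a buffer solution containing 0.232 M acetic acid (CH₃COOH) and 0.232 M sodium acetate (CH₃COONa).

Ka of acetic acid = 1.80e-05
pH = 4.74

pKa = -log(1.80e-05) = 4.74. pH = pKa + log([A⁻]/[HA]) = 4.74 + log(0.232/0.232)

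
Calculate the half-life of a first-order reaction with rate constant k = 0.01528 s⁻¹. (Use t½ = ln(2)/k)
45.36 s

t½ = ln(2)/k = 0.6931/0.01528 = 45.36 s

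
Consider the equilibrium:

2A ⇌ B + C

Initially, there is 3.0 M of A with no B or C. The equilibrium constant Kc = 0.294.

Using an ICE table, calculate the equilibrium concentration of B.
[B] = 0.780 M

ICE: [A] = 3.0 − 2x, [B] = [C] = x.
Kc = x²/(3.0 − 2x)² = 0.294 ⇒ √Kc = x/(3.0 − 2x).
x = √0.294·3.0/(1 + 2√0.294) = 0.54222·3.0/2.0844 = 0.78038.
[B] = x = 0.780 M.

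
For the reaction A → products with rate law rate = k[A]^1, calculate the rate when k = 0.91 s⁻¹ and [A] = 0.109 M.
0.09919 M/s

rate = k·[A]^1 = 0.91·(0.109)^1 = 0.91·0.109 = 0.09919 M/s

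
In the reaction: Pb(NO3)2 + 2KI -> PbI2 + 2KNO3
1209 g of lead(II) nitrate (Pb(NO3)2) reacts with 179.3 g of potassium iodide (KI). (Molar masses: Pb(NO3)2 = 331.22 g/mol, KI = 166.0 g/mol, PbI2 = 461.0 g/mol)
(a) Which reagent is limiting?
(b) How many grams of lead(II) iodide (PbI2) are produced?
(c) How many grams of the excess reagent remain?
(a) KI, (b) 249 g, (c) 1030 g

Moles of Pb(NO3)2 = 1209 g ÷ 331.22 g/mol = 3.65014 mol
Moles of KI = 179.3 g ÷ 166.0 g/mol = 1.08012 mol
Moles ÷ coefficient: Pb(NO3)2: 3.65014/1 = 3.65, KI: 1.08012/2 = 0.5401
(a) KI has the smaller value, so KI is the limiting reagent.
(b) Moles of PbI2 = 1.08012 mol KI × (1/2) = 0.54006 mol; mass = 0.54006 mol × 461.0 g/mol = 249 g
(c) Pb(NO3)2 consumed = 1.08012 × (1/2) = 0.54006 mol; remaining = 3.65014 − 0.54006 = 3.11008 mol; mass = 3.11008 mol × 331.22 g/mol = 1030 g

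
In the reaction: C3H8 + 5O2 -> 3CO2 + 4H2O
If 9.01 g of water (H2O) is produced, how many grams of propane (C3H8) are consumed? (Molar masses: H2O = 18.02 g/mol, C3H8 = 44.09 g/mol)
Moles of H2O = 9.01 g ÷ 18.02 g/mol = 0.5 mol
Mole ratio: 1 mol C3H8 / 4 mol H2O
Moles of C3H8 = 0.5 × (1/4) = 0.125 mol
Mass of C3H8 = 0.125 mol × 44.09 g/mol = 5.511 g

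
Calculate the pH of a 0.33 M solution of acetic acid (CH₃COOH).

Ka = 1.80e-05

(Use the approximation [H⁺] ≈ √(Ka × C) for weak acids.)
pH = 2.61

[H⁺] = √(Ka × C) = √(1.80e-05 × 0.33) = 2.4372e-03. pH = -log(2.4372e-03)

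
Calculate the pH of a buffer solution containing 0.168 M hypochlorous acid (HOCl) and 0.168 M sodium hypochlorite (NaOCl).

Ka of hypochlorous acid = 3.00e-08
pH = 7.52

pKa = -log(3.00e-08) = 7.52. pH = pKa + log([A⁻]/[HA]) = 7.52 + log(0.168/0.168)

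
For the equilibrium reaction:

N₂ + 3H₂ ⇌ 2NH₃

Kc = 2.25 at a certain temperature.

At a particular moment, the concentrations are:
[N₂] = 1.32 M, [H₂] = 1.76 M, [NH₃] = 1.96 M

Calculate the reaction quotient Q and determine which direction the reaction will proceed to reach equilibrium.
Q = 0.534, Q < K, reaction proceeds forward (toward products)

Q = ([NH₃]^2) / ([N₂] × [H₂]^3)
  = ((1.96)^2) / ((1.32)·(1.76)^3) = 3.8416/7.1963 = 0.5338
Since Q = 0.5338 < Kc = 2.25, the reaction proceeds forward (toward products) to reach equilibrium.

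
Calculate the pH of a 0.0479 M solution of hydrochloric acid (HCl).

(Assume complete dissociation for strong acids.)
pH = 1.32

[H⁺] = 0.0479 M for strong acid. pH = -log[H⁺] = -log(0.0479)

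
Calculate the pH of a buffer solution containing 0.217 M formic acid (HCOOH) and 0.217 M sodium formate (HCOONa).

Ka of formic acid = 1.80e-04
pH = 3.74

pKa = -log(1.80e-04) = 3.74. pH = pKa + log([A⁻]/[HA]) = 3.74 + log(0.217/0.217)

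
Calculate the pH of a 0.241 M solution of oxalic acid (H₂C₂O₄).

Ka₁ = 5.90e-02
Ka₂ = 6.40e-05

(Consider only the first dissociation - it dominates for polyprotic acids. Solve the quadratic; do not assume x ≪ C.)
pH = 1.03

x² + Ka₁·x − Ka₁·C = 0 with Ka₁ = 5.90e-02, C = 0.241.
x = (−Ka₁ + √(Ka₁² + 4·Ka₁·C))/2 = 9.3338e-02 M, so pH = 1.03.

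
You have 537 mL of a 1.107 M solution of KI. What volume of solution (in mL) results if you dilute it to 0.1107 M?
Using M₁V₁ = M₂V₂:
1.107 × 537 = 0.1107 × V₂
V₂ = (1.107 × 537) / 0.1107 = 5370 mL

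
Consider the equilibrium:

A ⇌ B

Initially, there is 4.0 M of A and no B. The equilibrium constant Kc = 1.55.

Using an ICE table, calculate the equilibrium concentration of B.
[B] = 2.431 M

ICE: [A] = 4.0 − x, [B] = x.
Kc = x/(4.0 − x) = 1.55 ⇒ x = 1.55·4.0/(1 + 1.55) = 6.2/2.55 = 2.431.
[B] = x = 2.431 M.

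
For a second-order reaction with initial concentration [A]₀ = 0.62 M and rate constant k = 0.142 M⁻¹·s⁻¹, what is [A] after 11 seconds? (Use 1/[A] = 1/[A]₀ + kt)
0.3150 M

1/[A] = 1/[A]₀ + k·t = 1/0.62 + (0.142)·(11) = 1.6129 + 1.5620 = 3.1749
[A] = 1/3.1749 = 0.3150 M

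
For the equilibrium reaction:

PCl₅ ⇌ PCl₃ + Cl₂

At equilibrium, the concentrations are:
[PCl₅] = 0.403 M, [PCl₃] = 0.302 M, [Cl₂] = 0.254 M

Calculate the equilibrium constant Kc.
K_c = 0.1903

Kc = ([PCl₃] × [Cl₂]) / ([PCl₅])
   = ((0.302)·(0.254)) / ((0.403))
   = 0.076708 / 0.403 = 0.1903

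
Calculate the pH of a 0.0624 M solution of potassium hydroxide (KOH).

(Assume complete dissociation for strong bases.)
pH = 12.80

[OH⁻] = 0.0624 M for strong base. pOH = -log[OH⁻] = 1.20, pH = 14 - pOH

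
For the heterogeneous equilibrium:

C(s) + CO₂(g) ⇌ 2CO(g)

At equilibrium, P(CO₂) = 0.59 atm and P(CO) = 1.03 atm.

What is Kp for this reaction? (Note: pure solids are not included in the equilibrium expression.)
K_p = 1.798

Solid C is excluded.
Kp = P(CO)²/P(CO₂) = (1.03)²/0.59 = 1.061/0.59 = 1.798.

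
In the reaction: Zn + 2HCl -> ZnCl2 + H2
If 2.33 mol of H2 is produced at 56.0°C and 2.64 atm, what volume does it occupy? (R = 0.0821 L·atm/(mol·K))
T = 56.0°C + 273.15 = 329.15 K
V = nRT/P = (2.33 × 0.0821 × 329.15) / 2.64
V = 23.85 L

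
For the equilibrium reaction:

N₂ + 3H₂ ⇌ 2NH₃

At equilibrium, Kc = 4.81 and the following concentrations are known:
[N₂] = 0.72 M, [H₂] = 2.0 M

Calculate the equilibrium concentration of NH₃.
[NH₃] = 5.2636 M

Kc = ([NH₃]^2) / ([N₂] × [H₂]^3) = 4.81
[NH₃]^2 = Kc · (reactant terms)/(other product terms) = 4.81 · 5.76 / 1 = 27.706
[NH₃] = (27.706)^(1/2) = 5.2636 M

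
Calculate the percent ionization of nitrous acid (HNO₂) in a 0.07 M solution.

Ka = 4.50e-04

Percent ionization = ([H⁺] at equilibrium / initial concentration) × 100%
Percent ionization = 7.7%

Let x = [H⁺]. Ka = x²/(C - x) ⇒ x² + (4.50e-04)x - (4.50e-04)(0.07) = 0. x = 5.3920e-03. Percent = (5.3920e-03/0.07) × 100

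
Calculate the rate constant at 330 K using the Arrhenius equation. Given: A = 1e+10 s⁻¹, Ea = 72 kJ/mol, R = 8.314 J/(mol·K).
4.01e-02 s⁻¹

k = A·exp(-Ea/(R·T)) = 1e+10·exp(-72000/(8.314·330)) = 1e+10·exp(-26.2427) = 1e+10·4.0081e-12 = 4.01e-02 s⁻¹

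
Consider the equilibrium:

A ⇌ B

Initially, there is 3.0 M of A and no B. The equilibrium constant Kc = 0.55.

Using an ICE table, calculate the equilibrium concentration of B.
[B] = 1.065 M

ICE: [A] = 3.0 − x, [B] = x.
Kc = x/(3.0 − x) = 0.55 ⇒ x = 0.55·3.0/(1 + 0.55) = 1.65/1.55 = 1.065.
[B] = x = 1.065 M.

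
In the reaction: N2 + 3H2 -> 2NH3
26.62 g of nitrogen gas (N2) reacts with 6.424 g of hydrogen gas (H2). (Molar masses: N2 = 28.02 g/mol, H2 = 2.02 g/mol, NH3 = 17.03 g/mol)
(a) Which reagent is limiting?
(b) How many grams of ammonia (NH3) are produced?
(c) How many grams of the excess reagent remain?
(a) N2, (b) 32.36 g, (c) 0.6668 g

Moles of N2 = 26.62 g ÷ 28.02 g/mol = 0.950036 mol
Moles of H2 = 6.424 g ÷ 2.02 g/mol = 3.1802 mol
Moles ÷ coefficient: N2: 0.950036/1 = 0.95, H2: 3.1802/3 = 1.06
(a) N2 has the smaller value, so N2 is the limiting reagent.
(b) Moles of NH3 = 0.950036 mol N2 × (2/1) = 1.90007 mol; mass = 1.90007 mol × 17.03 g/mol = 32.36 g
(c) H2 consumed = 0.950036 × (3/1) = 2.85011 mol; remaining = 3.1802 − 2.85011 = 0.330091 mol; mass = 0.330091 mol × 2.02 g/mol = 0.6668 g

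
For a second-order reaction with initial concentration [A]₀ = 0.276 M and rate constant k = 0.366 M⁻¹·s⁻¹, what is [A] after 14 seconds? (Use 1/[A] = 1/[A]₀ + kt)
0.1143 M

1/[A] = 1/[A]₀ + k·t = 1/0.276 + (0.366)·(14) = 3.6232 + 5.1240 = 8.7472
[A] = 1/8.7472 = 0.1143 M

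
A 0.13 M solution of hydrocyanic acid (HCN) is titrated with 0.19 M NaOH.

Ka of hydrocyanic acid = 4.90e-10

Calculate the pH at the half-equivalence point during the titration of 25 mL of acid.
pH = pKa = 9.31

At the half-equivalence point, [HA] = [A⁻], so by Henderson–Hasselbalch pH = pKa + log(1) = pKa.
pKa = −log(4.90e-10) = 9.31.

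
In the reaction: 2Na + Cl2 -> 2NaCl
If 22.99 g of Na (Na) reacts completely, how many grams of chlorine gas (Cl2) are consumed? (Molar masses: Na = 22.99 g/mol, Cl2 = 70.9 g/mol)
Moles of Na = 22.99 g ÷ 22.99 g/mol = 1 mol
Mole ratio: 1 mol Cl2 / 2 mol Na
Moles of Cl2 = 1 × (1/2) = 0.5 mol
Mass of Cl2 = 0.5 mol × 70.9 g/mol = 35.45 g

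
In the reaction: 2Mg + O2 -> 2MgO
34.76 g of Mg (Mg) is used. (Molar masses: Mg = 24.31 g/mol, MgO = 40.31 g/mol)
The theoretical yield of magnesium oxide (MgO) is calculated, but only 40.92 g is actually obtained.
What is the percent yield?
Moles of Mg = 34.76 g ÷ 24.31 g/mol = 1.42986 mol
Mole ratio: 2 mol MgO / 2 mol Mg
Moles of MgO = 1.42986 × (2/2) = 1.42986 mol
Theoretical yield = 1.42986 mol × 40.31 g/mol = 57.638 g
Actual yield = 40.92 g
Percent yield = (40.92 / 57.638) × 100% = 71.0%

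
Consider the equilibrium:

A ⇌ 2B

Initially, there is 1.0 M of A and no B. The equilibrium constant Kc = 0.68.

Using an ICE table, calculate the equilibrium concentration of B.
[B] = 0.672 M

ICE: [A] = 1.0 − x, [B] = 2x.
Kc = (2x)²/(1.0 − x) = 0.68 ⇒ 4x² + 0.68x − 0.68 = 0.
x = (−0.68 + √(0.68² + 4·4·0.68))/(2·4) = (−0.68 + √11.342)/8 = 0.33598.
[B] = 2x = 0.672 M.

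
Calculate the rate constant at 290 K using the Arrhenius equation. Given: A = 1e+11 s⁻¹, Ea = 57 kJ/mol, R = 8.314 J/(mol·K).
5.41e+00 s⁻¹

k = A·exp(-Ea/(R·T)) = 1e+11·exp(-57000/(8.314·290)) = 1e+11·exp(-23.6411) = 1e+11·5.4053e-11 = 5.41e+00 s⁻¹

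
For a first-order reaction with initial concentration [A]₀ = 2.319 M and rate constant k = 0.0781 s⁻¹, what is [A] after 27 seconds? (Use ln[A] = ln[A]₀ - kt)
0.2815 M

ln[A] = ln[A]₀ - k·t = ln(2.319) - (0.0781)·(27) = 0.8411 - 2.1087 = -1.2676
[A] = e^(-1.2676) = 0.2815 M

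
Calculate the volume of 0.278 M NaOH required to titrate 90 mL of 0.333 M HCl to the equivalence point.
V_{base} = 107.8 mL

At equivalence: moles acid = moles base.
moles HCl = 0.333 M × 0.09 L = 0.02997 mol
V_NaOH = 0.02997 mol ÷ 0.278 M = 0.1078 L = 107.8 mL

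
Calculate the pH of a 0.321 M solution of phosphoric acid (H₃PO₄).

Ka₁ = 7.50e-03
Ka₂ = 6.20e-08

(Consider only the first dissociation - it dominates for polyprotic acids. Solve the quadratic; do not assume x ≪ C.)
pH = 1.34

x² + Ka₁·x − Ka₁·C = 0 with Ka₁ = 7.50e-03, C = 0.321.
x = (−Ka₁ + √(Ka₁² + 4·Ka₁·C))/2 = 4.5459e-02 M, so pH = 1.34.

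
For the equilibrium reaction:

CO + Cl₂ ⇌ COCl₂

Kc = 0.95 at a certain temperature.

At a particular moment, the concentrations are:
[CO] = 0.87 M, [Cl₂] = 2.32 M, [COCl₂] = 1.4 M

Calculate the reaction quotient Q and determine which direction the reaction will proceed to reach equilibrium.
Q = 0.694, Q < K, reaction proceeds forward (toward products)

Q = ([COCl₂]) / ([CO] × [Cl₂])
  = ((1.4)) / ((0.87)·(2.32)) = 1.4/2.0184 = 0.6936
Since Q = 0.6936 < Kc = 0.95, the reaction proceeds forward (toward products) to reach equilibrium.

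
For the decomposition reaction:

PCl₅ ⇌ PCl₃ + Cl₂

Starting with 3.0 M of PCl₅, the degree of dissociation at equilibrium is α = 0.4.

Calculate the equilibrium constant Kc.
K_c = 0.8000

x = α·[A]₀ = 0.4 × 3.0 = 1.2 M dissociated.
At eq: [PCl₅] = 3.0 − 1.2 = 1.8 M; [PCl₃] = [Cl₂] = x = 1.2 M.
Kc = [PCl₃][Cl₂]/[PCl₅] = (1.2)²/1.8 = 0.8.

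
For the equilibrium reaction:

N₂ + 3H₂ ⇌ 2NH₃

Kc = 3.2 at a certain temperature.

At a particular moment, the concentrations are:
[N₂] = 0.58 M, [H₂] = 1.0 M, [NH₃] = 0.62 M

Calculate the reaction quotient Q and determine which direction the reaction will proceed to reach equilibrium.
Q = 0.663, Q < K, reaction proceeds forward (toward products)

Q = ([NH₃]^2) / ([N₂] × [H₂]^3)
  = ((0.62)^2) / ((0.58)·(1.0)^3) = 0.3844/0.58 = 0.6628
Since Q = 0.6628 < Kc = 3.2, the reaction proceeds forward (toward products) to reach equilibrium.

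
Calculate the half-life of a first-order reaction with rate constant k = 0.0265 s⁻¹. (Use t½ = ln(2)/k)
26.16 s

t½ = ln(2)/k = 0.6931/0.0265 = 26.16 s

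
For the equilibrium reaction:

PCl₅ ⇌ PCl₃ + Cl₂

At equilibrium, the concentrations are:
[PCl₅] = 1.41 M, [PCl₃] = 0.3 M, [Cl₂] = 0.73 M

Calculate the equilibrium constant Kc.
K_c = 0.1553

Kc = ([PCl₃] × [Cl₂]) / ([PCl₅])
   = ((0.3)·(0.73)) / ((1.41))
   = 0.219 / 1.41 = 0.1553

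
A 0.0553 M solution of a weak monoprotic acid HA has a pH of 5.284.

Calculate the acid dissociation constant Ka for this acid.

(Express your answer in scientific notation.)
K_a = 4.89e-10

[H⁺] = 10^(−pH) = 10^(−5.284) = 5.200e-06 M. For HA ⇌ H⁺ + A⁻, Ka = x²/(C − x) = (5.200e-06)²/(0.0553 − 5.200e-06) = 4.89e-10.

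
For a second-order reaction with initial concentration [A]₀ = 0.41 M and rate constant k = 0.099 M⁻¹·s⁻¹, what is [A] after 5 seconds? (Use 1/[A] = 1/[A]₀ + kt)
0.3408 M

1/[A] = 1/[A]₀ + k·t = 1/0.41 + (0.099)·(5) = 2.4390 + 0.4950 = 2.9340
[A] = 1/2.9340 = 0.3408 M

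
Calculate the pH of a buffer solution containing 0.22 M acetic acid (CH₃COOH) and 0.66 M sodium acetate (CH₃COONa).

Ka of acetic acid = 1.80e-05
pH = 5.22

pKa = -log(1.80e-05) = 4.74. pH = pKa + log([A⁻]/[HA]) = 4.74 + log(0.66/0.22)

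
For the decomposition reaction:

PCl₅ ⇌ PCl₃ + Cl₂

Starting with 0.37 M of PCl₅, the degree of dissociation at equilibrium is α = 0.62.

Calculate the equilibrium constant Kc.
K_c = 0.3743

x = α·[A]₀ = 0.62 × 0.37 = 0.2294 M dissociated.
At eq: [PCl₅] = 0.37 − 0.2294 = 0.1406 M; [PCl₃] = [Cl₂] = x = 0.2294 M.
Kc = [PCl₃][Cl₂]/[PCl₅] = (0.2294)²/0.1406 = 0.3743.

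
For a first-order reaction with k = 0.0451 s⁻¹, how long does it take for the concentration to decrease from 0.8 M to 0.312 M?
20.88 s

From ln[A] = ln[A]₀ - k·t: t = ln([A]₀/[A])/k = ln(0.8/0.312)/0.0451 = ln(2.5641)/0.0451 = 0.9416/0.0451 = 20.88 s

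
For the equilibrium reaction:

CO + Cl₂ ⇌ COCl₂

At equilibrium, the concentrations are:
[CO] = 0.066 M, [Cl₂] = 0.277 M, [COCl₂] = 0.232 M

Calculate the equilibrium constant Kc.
K_c = 12.6901

Kc = ([COCl₂]) / ([CO] × [Cl₂])
   = ((0.232)) / ((0.066)·(0.277))
   = 0.232 / 0.018282 = 12.6901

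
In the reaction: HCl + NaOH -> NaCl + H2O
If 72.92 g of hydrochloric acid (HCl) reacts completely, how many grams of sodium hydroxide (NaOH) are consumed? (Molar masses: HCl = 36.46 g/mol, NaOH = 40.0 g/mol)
Moles of HCl = 72.92 g ÷ 36.46 g/mol = 2 mol
Mole ratio: 1 mol NaOH / 1 mol HCl
Moles of NaOH = 2 × (1/1) = 2 mol
Mass of NaOH = 2 mol × 40.0 g/mol = 80 g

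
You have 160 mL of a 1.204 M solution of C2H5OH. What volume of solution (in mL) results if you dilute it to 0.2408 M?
Using M₁V₁ = M₂V₂:
1.204 × 160 = 0.2408 × V₂
V₂ = (1.204 × 160) / 0.2408 = 800 mL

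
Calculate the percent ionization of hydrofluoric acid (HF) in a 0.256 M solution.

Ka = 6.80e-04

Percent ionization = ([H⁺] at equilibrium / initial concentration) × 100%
Percent ionization = 5.02%

Let x = [H⁺]. Ka = x²/(C - x) ⇒ x² + (6.80e-04)x - (6.80e-04)(0.256) = 0. x = 1.2858e-02. Percent = (1.2858e-02/0.256) × 100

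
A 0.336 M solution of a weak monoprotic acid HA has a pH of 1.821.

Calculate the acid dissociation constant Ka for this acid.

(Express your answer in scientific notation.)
K_a = 7.11e-04

[H⁺] = 10^(−pH) = 10^(−1.821) = 1.510e-02 M. For HA ⇌ H⁺ + A⁻, Ka = x²/(C − x) = (1.510e-02)²/(0.336 − 1.510e-02) = 7.11e-04.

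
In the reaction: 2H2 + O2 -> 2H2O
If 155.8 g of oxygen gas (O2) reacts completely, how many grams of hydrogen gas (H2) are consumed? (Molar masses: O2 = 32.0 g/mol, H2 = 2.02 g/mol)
Moles of O2 = 155.8 g ÷ 32.0 g/mol = 4.86875 mol
Mole ratio: 2 mol H2 / 1 mol O2
Moles of H2 = 4.86875 × (2/1) = 9.7375 mol
Mass of H2 = 9.7375 mol × 2.02 g/mol = 19.67 g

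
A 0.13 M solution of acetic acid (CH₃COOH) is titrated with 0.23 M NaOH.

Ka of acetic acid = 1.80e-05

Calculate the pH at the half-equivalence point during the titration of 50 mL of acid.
pH = pKa = 4.74

At the half-equivalence point, [HA] = [A⁻], so by Henderson–Hasselbalch pH = pKa + log(1) = pKa.
pKa = −log(1.80e-05) = 4.74.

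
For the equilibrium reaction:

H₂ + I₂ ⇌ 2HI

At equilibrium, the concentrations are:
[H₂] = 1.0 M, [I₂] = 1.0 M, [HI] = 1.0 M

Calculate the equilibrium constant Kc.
K_c = 1.0000

Kc = ([HI]^2) / ([H₂] × [I₂])
   = ((1.0)^2) / ((1.0)·(1.0))
   = 1 / 1 = 1.0000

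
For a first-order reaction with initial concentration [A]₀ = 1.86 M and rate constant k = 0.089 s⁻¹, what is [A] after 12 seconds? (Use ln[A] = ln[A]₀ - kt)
0.6393 M

ln[A] = ln[A]₀ - k·t = ln(1.86) - (0.089)·(12) = 0.6206 - 1.0680 = -0.4474
[A] = e^(-0.4474) = 0.6393 M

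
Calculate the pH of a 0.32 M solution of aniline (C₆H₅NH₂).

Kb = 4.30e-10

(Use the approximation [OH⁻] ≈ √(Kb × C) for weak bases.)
pH = 9.07

[OH⁻] = √(Kb × C) = √(4.30e-10 × 0.32) = 1.1730e-05. pOH = 4.93, pH = 14 - pOH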